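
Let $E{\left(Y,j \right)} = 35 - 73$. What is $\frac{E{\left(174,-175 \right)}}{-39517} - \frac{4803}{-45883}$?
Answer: $\frac{191543705}{1813158511} \approx 0.10564$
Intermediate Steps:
$E{\left(Y,j \right)} = -38$ ($E{\left(Y,j \right)} = 35 - 73 = -38$)
$\frac{E{\left(174,-175 \right)}}{-39517} - \frac{4803}{-45883} = - \frac{38}{-39517} - \frac{4803}{-45883} = \left(-38\right) \left(- \frac{1}{39517}\right) - - \frac{4803}{45883} = \frac{38}{39517} + \frac{4803}{45883} = \frac{191543705}{1813158511}$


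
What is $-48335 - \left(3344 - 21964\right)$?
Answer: $-29715$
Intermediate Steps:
$-48335 - \left(3344 - 21964\right) = -48335 - -18620 = -48335 + 18620 = -29715$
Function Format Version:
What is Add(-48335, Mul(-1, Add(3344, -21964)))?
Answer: -29715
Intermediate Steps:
Add(-48335, Mul(-1, Add(3344, -21964))) = Add(-48335, Mul(-1, -18620)) = Add(-48335, 18620) = -29715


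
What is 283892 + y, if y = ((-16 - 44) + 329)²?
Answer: 356253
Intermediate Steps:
y = 72361 (y = (-60 + 329)² = 269² = 72361)
283892 + y = 283892 + 72361 = 356253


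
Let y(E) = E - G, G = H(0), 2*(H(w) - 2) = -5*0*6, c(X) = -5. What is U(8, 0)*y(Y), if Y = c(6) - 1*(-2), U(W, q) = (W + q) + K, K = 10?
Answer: -90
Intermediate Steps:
U(W, q) = 10 + W + q (U(W, q) = (W + q) + 10 = 10 + W + q)
H(w) = 2 (H(w) = 2 + (-5*0*6)/2 = 2 + (0*6)/2 = 2 + (1/2)*0 = 2 + 0 = 2)
G = 2
Y = -3 (Y = -5 - 1*(-2) = -5 + 2 = -3)
y(E) = -2 + E (y(E) = E - 1*2 = E - 2 = -2 + E)
U(8, 0)*y(Y) = (10 + 8 + 0)*(-2 - 3) = 18*(-5) = -90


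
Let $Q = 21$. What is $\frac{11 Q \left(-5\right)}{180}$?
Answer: $- \frac{77}{12} \approx -6.4167$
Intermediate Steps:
$\frac{11 Q \left(-5\right)}{180} = \frac{11 \cdot 21 \left(-5\right)}{180} = 231 \left(-5\right) \frac{1}{180} = \left(-1155\right) \frac{1}{180} = - \frac{77}{12}$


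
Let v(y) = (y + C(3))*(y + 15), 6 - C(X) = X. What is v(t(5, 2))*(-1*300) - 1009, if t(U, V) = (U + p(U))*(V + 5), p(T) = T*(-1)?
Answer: -14509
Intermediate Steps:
p(T) = -T
C(X) = 6 - X
t(U, V) = 0 (t(U, V) = (U - U)*(V + 5) = 0*(5 + V) = 0)
v(y) = (3 + y)*(15 + y) (v(y) = (y + (6 - 1*3))*(y + 15) = (y + (6 - 3))*(15 + y) = (y + 3)*(15 + y) = (3 + y)*(15 + y))
v(t(5, 2))*(-1*300) - 1009 = (45 + 0² + 18*0)*(-1*300) - 1009 = (45 + 0 + 0)*(-300) - 1009 = 45*(-300) - 1009 = -13500 - 1009 = -14509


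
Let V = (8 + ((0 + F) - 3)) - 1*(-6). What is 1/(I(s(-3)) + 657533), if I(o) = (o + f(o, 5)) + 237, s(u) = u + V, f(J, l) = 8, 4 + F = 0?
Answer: 1/657782 ≈ 1.5203e-6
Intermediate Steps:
F = -4 (F = -4 + 0 = -4)
V = 7 (V = (8 + ((0 - 4) - 3)) - 1*(-6) = (8 + (-4 - 3)) + 6 = (8 - 7) + 6 = 1 + 6 = 7)
s(u) = 7 + u (s(u) = u + 7 = 7 + u)
I(o) = 245 + o (I(o) = (o + 8) + 237 = (8 + o) + 237 = 245 + o)
1/(I(s(-3)) + 657533) = 1/((245 + (7 - 3)) + 657533) = 1/((245 + 4) + 657533) = 1/(249 + 657533) = 1/657782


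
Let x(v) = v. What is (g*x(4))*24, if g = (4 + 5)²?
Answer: 7776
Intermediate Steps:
g = 81 (g = 9² = 81)
(g*x(4))*24 = (81*4)*24 = 324*24 = 7776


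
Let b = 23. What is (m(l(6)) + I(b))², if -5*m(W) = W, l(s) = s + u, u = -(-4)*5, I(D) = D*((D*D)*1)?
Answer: 3697734481/25 ≈ 1.4791e+8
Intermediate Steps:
I(D) = D³ (I(D) = D*(D²*1) = D*D² = D³)
u = 20 (u = -4*(-5) = 20)
l(s) = 20 + s (l(s) = s + 20 = 20 + s)
m(W) = -W/5
(m(l(6)) + I(b))² = (-(20 + 6)/5 + 23³)² = (-⅕*26 + 12167)² = (-26/5 + 12167)² = (60809/5)² = 3697734481/25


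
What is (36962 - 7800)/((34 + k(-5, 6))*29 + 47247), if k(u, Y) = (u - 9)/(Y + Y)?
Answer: 174972/289195 ≈ 0.60503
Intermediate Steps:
k(u, Y) = (-9 + u)/(2*Y) (k(u, Y) = (-9 + u)/((2*Y)) = (-9 + u)*(1/(2*Y)) = (-9 + u)/(2*Y))
(36962 - 7800)/((34 + k(-5, 6))*29 + 47247) = (36962 - 7800)/((34 + (1/2)*(-9 - 5)/6)*29 + 47247) = 29162/((34 + (1/2)*(1/6)*(-14))*29 + 47247) = 29162/((34 - 7/6)*29 + 47247) = 29162/((197/6)*29 + 47247) = 29162/(5713/6 + 47247) = 29162/(289195/6) = 29162*(6/289195) = 174972/289195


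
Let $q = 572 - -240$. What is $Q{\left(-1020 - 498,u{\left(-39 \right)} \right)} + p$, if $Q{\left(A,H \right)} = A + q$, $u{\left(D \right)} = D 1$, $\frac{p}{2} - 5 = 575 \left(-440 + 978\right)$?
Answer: $618004$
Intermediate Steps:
$p = 618710$ ($p = 10 + 2 \cdot 575 \left(-440 + 978\right) = 10 + 2 \cdot 575 \cdot 538 = 10 + 2 \cdot 309350 = 10 + 618700 = 618710$)
$q = 812$ ($q = 572 + 240 = 812$)
$u{\left(D \right)} = D$
$Q{\left(A,H \right)} = 812 + A$ ($Q{\left(A,H \right)} = A + 812 = 812 + A$)
$Q{\left(-1020 - 498,u{\left(-39 \right)} \right)} + p = \left(812 - 1518\right) + 618710 = -706 + 618710 = 618004$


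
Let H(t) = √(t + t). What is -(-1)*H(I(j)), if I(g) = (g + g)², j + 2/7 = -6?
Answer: 88*√2/7 ≈ 17.779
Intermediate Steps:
j = -44/7 (j = -2/7 - 6 = -44/7 ≈ -6.2857)
I(g) = 4*g² (I(g) = (2*g)² = 4*g²)
H(t) = √2*√t (H(t) = √(2*t) = √2*√t)
-(-1)*H(I(j)) = -(-1)*√2*√(4*(-44/7)²) = -(-1)*√2*√(4*(1936/49)) = -(-1)*√2*√(7744/49) = -(-1)*√2*(88/7) = -(-1)*88*√2/7 = -(-88)*√2/7 = 88*√2/7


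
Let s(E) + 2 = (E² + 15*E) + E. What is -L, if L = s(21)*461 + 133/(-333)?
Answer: -118972442/333 ≈ -3.5727e+5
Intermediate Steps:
s(E) = -2 + E² + 16*E (s(E) = -2 + ((E² + 15*E) + E) = -2 + (E² + 16*E) = -2 + E² + 16*E)
L = 118972442/333 (L = (-2 + 21² + 16*21)*461 + 133/(-333) = (-2 + 441 + 336)*461 + 133*(-1/333) = 775*461 - 133/333 = 357275 - 133/333 = 118972442/333 ≈ 3.5727e+5)
-L = -1*118972442/333 = -118972442/333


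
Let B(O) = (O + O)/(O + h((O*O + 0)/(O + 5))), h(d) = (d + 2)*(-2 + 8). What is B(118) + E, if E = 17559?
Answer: 291291089/16589 ≈ 17559.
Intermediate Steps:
h(d) = 12 + 6*d (h(d) = (2 + d)*6 = 12 + 6*d)
B(O) = 2*O/(12 + O + 6*O**2/(5 + O)) (B(O) = (O + O)/(O + (12 + 6*((O*O + 0)/(O + 5)))) = (2*O)/(O + (12 + 6*((O**2 + 0)/(5 + O)))) = (2*O)/(O + (12 + 6*(O**2/(5 + O)))) = (2*O)/(O + (12 + 6*O**2/(5 + O))) = (2*O)/(12 + O + 6*O**2/(5 + O)) = 2*O/(12 + O + 6*O**2/(5 + O)))
B(118) + E = 2*118*(5 + 118)/(60 + 7*118**2 + 17*118) + 17559 = 2*118*123/(60 + 7*13924 + 2006) + 17559 = 2*118*123/(60 + 97468 + 2006) + 17559 = 2*118*123/99534 + 17559 = 2*118*(1/99534)*123 + 17559 = 4838/16589 + 17559 = 291291089/16589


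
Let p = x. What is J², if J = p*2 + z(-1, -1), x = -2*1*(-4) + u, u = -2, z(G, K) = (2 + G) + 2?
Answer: 225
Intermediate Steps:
z(G, K) = 4 + G
x = 6 (x = -2*1*(-4) - 2 = -2*(-4) - 2 = 8 - 2 = 6)
p = 6
J = 15 (J = 6*2 + (4 - 1) = 12 + 3 = 15)
J² = 15² = 225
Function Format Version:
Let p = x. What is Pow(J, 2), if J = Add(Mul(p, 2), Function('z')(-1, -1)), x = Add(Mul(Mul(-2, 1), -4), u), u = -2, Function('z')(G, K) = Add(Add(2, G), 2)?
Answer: 225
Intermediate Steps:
Function('z')(G, K) = Add(4, G)
x = 6 (x = Add(Mul(Mul(-2, 1), -4), -2) = Add(Mul(-2, -4), -2) = Add(8, -2) = 6)
p = 6
J = 15 (J = Add(Mul(6, 2), Add(4, -1)) = Add(12, 3) = 15)
Pow(J, 2) = Pow(15, 2) = 225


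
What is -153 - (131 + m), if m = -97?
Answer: -187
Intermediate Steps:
-153 - (131 + m) = -153 - (131 - 97) = -153 - 1*34 = -153 - 34 = -187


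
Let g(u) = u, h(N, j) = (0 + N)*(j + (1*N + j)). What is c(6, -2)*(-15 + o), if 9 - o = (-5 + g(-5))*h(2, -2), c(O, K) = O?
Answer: -276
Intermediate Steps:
h(N, j) = N*(N + 2*j) (h(N, j) = N*(j + (N + j)) = N*(N + 2*j))
o = -31 (o = 9 - (-5 - 5)*2*(2 + 2*(-2)) = 9 - (-10)*2*(2 - 4) = 9 - (-10)*2*(-2) = 9 - (-10)*(-4) = 9 - 1*40 = 9 - 40 = -31)
c(6, -2)*(-15 + o) = 6*(-15 - 31) = 6*(-46) = -276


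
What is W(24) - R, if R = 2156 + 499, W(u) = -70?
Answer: -2725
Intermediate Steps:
R = 2655
W(24) - R = -70 - 1*2655 = -70 - 2655 = -2725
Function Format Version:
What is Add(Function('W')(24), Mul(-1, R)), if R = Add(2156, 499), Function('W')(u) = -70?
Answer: -2725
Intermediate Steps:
R = 2655
Add(Function('W')(24), Mul(-1, R)) = Add(-70, Mul(-1, 2655)) = Add(-70, -2655) = -2725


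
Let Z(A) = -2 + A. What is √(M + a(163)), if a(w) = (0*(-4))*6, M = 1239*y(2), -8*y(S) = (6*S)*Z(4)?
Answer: 3*I*√413 ≈ 60.967*I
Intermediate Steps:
y(S) = -3*S/2 (y(S) = -6*S*(-2 + 4)/8 = -6*S*2/8 = -3*S/2)
M = -3717 (M = 1239*(-3/2*2) = 1239*(-3) = -3717)
a(w) = 0 (a(w) = 0*6 = 0)
√(M + a(163)) = √(-3717 + 0) = √(-3717) = 3*I*√413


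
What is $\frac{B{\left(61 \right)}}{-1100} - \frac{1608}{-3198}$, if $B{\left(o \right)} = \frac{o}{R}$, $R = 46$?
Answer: $\frac{13528287}{26969800} \approx 0.50161$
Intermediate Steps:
$B{\left(o \right)} = \frac{o}{46}$
$\frac{B{\left(61 \right)}}{-1100} - \frac{1608}{-3198} = \frac{\frac{1}{46} \cdot 61}{-1100} - \frac{1608}{-3198} = \frac{61}{46} \left(- \frac{1}{1100}\right) - - \frac{268}{533} = - \frac{61}{50600} + \frac{268}{533} = \frac{13528287}{26969800}$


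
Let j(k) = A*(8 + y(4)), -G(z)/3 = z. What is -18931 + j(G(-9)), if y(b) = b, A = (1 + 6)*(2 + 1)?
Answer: -18679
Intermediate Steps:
A = 21 (A = 7*3 = 21)
G(z) = -3*z
j(k) = 252 (j(k) = 21*(8 + 4) = 21*12 = 252)
-18931 + j(G(-9)) = -18931 + 252 = -18679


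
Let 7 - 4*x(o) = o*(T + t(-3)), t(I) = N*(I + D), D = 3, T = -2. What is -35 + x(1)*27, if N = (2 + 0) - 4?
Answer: 103/4 ≈ 25.750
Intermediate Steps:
N = -2 (N = 2 - 4 = -2)
t(I) = -6 - 2*I (t(I) = -2*(I + 3) = -2*(3 + I) = -6 - 2*I)
x(o) = 7/4 + o/2 (x(o) = 7/4 - o*(-2 + (-6 - 2*(-3)))/4 = 7/4 - o*(-2 + (-6 + 6))/4 = 7/4 - o*(-2 + 0)/4 = 7/4 - o*(-2)/4 = 7/4 - (-1)*o/2 = 7/4 + o/2)
-35 + x(1)*27 = -35 + (7/4 + (½)*1)*27 = -35 + (7/4 + ½)*27 = -35 + (9/4)*27 = -35 + 243/4 = 103/4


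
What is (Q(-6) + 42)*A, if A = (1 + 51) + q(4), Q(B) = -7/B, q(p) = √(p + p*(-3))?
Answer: 6734/3 + 259*I*√2/3 ≈ 2244.7 + 122.09*I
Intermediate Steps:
q(p) = √2*√(-p) (q(p) = √(p - 3*p) = √(-2*p) = √2*√(-p))
A = 52 + 2*I*√2 (A = (1 + 51) + √2*√(-1*4) = 52 + √2*√(-4) = 52 + √2*(2*I) = 52 + 2*I*√2 ≈ 52.0 + 2.8284*I)
(Q(-6) + 42)*A = (-7/(-6) + 42)*(52 + 2*I*√2) = (-7*(-⅙) + 42)*(52 + 2*I*√2) = (7/6 + 42)*(52 + 2*I*√2) = 259*(52 + 2*I*√2)/6 = 6734/3 + 259*I*√2/3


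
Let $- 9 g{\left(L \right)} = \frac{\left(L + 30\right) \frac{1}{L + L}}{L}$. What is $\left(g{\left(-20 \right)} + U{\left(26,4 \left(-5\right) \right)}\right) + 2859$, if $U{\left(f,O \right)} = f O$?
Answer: $\frac{1684079}{720} \approx 2339.0$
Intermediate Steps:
$U{\left(f,O \right)} = O f$
$g{\left(L \right)} = - \frac{30 + L}{18 L^{2}}$ ($g{\left(L \right)} = - \frac{\frac{L + 30}{L + L} \frac{1}{L}}{9} = - \frac{\frac{30 + L}{2 L} \frac{1}{L}}{9} = - \frac{\frac{1}{2} \frac{1}{L^{2}} \left(30 + L\right)}{9} = - \frac{30 + L}{18 L^{2}}$)
$\left(g{\left(-20 \right)} + U{\left(26,4 \left(-5\right) \right)}\right) + 2859 = \left(\frac{-30 - -20}{18 \cdot 400} + 4 \left(-5\right) 26\right) + 2859 = \left(\frac{1}{18} \cdot \frac{1}{400} \left(-30 + 20\right) - 520\right) + 2859 = \left(\frac{1}{18} \cdot \frac{1}{400} \left(-10\right) - 520\right) + 2859 = \left(- \frac{1}{720} - 520\right) + 2859 = - \frac{374401}{720} + 2859 = \frac{1684079}{720}$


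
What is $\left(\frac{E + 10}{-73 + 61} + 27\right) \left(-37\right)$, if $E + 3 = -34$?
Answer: $- \frac{4329}{4} \approx -1082.3$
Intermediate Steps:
$E = -37$ ($E = -3 - 34 = -37$)
$\left(\frac{E + 10}{-73 + 61} + 27\right) \left(-37\right) = \left(\frac{-37 + 10}{-73 + 61} + 27\right) \left(-37\right) = \left(- \frac{27}{-12} + 27\right) \left(-37\right) = \left(\left(-27\right) \left(- \frac{1}{12}\right) + 27\right) \left(-37\right) = \left(\frac{9}{4} + 27\right) \left(-37\right) = \frac{117}{4} \left(-37\right) = - \frac{4329}{4}$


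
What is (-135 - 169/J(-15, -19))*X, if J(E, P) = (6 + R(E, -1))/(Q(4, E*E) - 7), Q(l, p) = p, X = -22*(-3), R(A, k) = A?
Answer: 783794/3 ≈ 2.6126e+5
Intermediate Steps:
X = 66
J(E, P) = (6 + E)/(-7 + E²) (J(E, P) = (6 + E)/(E*E - 7) = (6 + E)/(E² - 7) = (6 + E)/(-7 + E²))
(-135 - 169/J(-15, -19))*X = (-135 - 169*(-7 + (-15)²)/(6 - 15))*66 = (-135 - 169/(-9/(-7 + 225)))*66 = (-135 - 169/(-9/218))*66 = (-135 - 169*(-218/9))*66 = (-135 + 36842/9)*66 = (35627/9)*66 = 783794/3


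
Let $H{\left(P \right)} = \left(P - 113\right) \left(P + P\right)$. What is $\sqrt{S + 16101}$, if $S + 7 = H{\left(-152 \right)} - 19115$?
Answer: $\sqrt{77539} \approx 278.46$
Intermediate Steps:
$H{\left(P \right)} = 2 P \left(-113 + P\right)$ ($H{\left(P \right)} = \left(-113 + P\right) 2 P = 2 P \left(-113 + P\right)$)
$S = 61438$ ($S = -7 - \left(19115 + 304 \left(-113 - 152\right)\right) = -7 - \left(19115 + 304 \left(-265\right)\right) = -7 + \left(80560 - 19115\right) = -7 + 61445 = 61438$)
$\sqrt{S + 16101} = \sqrt{61438 + 16101} = \sqrt{77539}$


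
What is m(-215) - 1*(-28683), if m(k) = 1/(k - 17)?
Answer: 6654455/232 ≈ 28683.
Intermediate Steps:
m(k) = 1/(-17 + k)
m(-215) - 1*(-28683) = 1/(-17 - 215) - 1*(-28683) = 1/(-232) + 28683 = -1/232 + 28683 = 6654455/232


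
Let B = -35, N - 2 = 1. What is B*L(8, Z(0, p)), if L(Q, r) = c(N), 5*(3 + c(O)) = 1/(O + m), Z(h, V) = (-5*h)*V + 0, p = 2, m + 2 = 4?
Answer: 518/5 ≈ 103.60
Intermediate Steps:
m = 2 (m = -2 + 4 = 2)
Z(h, V) = -5*V*h (Z(h, V) = -5*V*h + 0 = -5*V*h)
N = 3 (N = 2 + 1 = 3)
c(O) = -3 + 1/(5*(2 + O)) (c(O) = -3 + 1/(5*(O + 2)) = -3 + 1/(5*(2 + O)))
L(Q, r) = -74/25 (L(Q, r) = (-29 - 15*3)/(5*(2 + 3)) = (⅕)*(-29 - 45)/5 = (⅕)*(⅕)*(-74) = -74/25)
B*L(8, Z(0, p)) = -35*(-74/25) = 518/5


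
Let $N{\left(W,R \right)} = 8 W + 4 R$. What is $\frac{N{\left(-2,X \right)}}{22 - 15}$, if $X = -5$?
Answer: $- \frac{36}{7} \approx -5.1429$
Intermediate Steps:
$N{\left(W,R \right)} = 4 R + 8 W$
$\frac{N{\left(-2,X \right)}}{22 - 15} = \frac{4 \left(-5\right) + 8 \left(-2\right)}{22 - 15} = \frac{-20 - 16}{7} = \left(-36\right) \frac{1}{7} = - \frac{36}{7}$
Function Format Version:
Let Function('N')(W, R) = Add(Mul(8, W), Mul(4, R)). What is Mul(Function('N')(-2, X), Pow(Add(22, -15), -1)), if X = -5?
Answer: Rational(-36, 7) ≈ -5.1429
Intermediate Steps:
Function('N')(W, R) = Add(Mul(4, R), Mul(8, W))
Mul(Function('N')(-2, X), Pow(Add(22, -15), -1)) = Mul(Add(Mul(4, -5), Mul(8, -2)), Pow(Add(22, -15), -1)) = Mul(Add(-20, -16), Pow(7, -1)) = Mul(-36, Rational(1, 7)) = Rational(-36, 7)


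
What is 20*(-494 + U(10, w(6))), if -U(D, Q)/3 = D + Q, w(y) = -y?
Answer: -10120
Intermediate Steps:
U(D, Q) = -3*D - 3*Q (U(D, Q) = -3*(D + Q) = -3*D - 3*Q)
20*(-494 + U(10, w(6))) = 20*(-494 + (-3*10 - (-3)*6)) = 20*(-494 + (-30 - 3*(-6))) = 20*(-494 + (-30 + 18)) = 20*(-494 - 12) = 20*(-506) = -10120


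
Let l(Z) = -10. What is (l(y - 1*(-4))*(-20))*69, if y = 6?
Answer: 13800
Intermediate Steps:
(l(y - 1*(-4))*(-20))*69 = -10*(-20)*69 = 200*69 = 13800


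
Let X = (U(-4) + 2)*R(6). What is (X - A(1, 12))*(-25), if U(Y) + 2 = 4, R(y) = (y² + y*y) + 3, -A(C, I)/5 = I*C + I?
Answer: -10500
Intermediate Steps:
A(C, I) = -5*I - 5*C*I (A(C, I) = -5*(I*C + I) = -5*(C*I + I) = -5*(I + C*I) = -5*I - 5*C*I)
R(y) = 3 + 2*y² (R(y) = (y² + y²) + 3 = 2*y² + 3 = 3 + 2*y²)
U(Y) = 2 (U(Y) = -2 + 4 = 2)
X = 300 (X = (2 + 2)*(3 + 2*6²) = 4*(3 + 2*36) = 4*(3 + 72) = 4*75 = 300)
(X - A(1, 12))*(-25) = (300 - (-5)*12*(1 + 1))*(-25) = (300 - (-5)*12*2)*(-25) = (300 - 1*(-120))*(-25) = (300 + 120)*(-25) = 420*(-25) = -10500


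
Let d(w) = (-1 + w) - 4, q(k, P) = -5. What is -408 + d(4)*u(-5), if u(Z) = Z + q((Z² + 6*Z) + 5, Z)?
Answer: -398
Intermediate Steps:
d(w) = -5 + w
u(Z) = -5 + Z (u(Z) = Z - 5 = -5 + Z)
-408 + d(4)*u(-5) = -408 + (-5 + 4)*(-5 - 5) = -408 - 1*(-10) = -408 + 10 = -398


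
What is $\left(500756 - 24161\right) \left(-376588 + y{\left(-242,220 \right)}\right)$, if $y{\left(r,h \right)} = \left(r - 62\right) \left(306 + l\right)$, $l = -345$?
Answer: $-173829447540$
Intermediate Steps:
$y{\left(r,h \right)} = 2418 - 39 r$ ($y{\left(r,h \right)} = \left(r - 62\right) \left(306 - 345\right) = \left(-62 + r\right) \left(-39\right) = 2418 - 39 r$)
$\left(500756 - 24161\right) \left(-376588 + y{\left(-242,220 \right)}\right) = \left(500756 - 24161\right) \left(-376588 + \left(2418 - -9438\right)\right) = 476595 \left(-376588 + \left(2418 + 9438\right)\right) = 476595 \left(-376588 + 11856\right) = 476595 \left(-364732\right) = -173829447540$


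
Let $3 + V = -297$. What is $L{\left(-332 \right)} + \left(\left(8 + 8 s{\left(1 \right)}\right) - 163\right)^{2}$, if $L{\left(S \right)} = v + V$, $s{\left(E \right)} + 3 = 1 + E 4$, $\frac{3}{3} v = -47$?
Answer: $18974$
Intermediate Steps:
$V = -300$ ($V = -3 - 297 = -300$)
$v = -47$
$s{\left(E \right)} = -2 + 4 E$ ($s{\left(E \right)} = -3 + \left(1 + E 4\right) = -3 + \left(1 + 4 E\right) = -2 + 4 E$)
$L{\left(S \right)} = -347$ ($L{\left(S \right)} = -47 - 300 = -347$)
$L{\left(-332 \right)} + \left(\left(8 + 8 s{\left(1 \right)}\right) - 163\right)^{2} = -347 + \left(\left(8 + 8 \left(-2 + 4 \cdot 1\right)\right) - 163\right)^{2} = -347 + \left(\left(8 + 8 \left(-2 + 4\right)\right) - 163\right)^{2} = -347 + \left(\left(8 + 8 \cdot 2\right) - 163\right)^{2} = -347 + \left(\left(8 + 16\right) - 163\right)^{2} = -347 + \left(24 - 163\right)^{2} = -347 + \left(-139\right)^{2} = -347 + 19321 = 18974$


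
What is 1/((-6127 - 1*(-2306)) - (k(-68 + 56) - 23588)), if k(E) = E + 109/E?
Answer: 12/237457 ≈ 5.0535e-5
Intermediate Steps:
1/((-6127 - 1*(-2306)) - (k(-68 + 56) - 23588)) = 1/((-6127 - 1*(-2306)) - (((-68 + 56) + 109/(-68 + 56)) - 23588)) = 1/((-6127 + 2306) - ((-12 + 109/(-12)) - 23588)) = 1/(-3821 - ((-12 + 109*(-1/12)) - 23588)) = 1/(-3821 - ((-12 - 109/12) - 23588)) = 1/(-3821 - (-253/12 - 23588)) = 1/(-3821 - 1*(-283309/12)) = 1/(-3821 + 283309/12) = 1/(237457/12) = 12/237457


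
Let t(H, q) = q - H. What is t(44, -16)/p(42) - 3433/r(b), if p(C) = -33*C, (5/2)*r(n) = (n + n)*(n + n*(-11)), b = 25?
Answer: 843023/1155000 ≈ 0.72989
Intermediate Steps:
r(n) = -8*n**2 (r(n) = 2*((n + n)*(n + n*(-11)))/5 = 2*((2*n)*(n - 11*n))/5 = 2*((2*n)*(-10*n))/5 = 2*(-20*n**2)/5 = -8*n**2)
t(44, -16)/p(42) - 3433/r(b) = (-16 - 1*44)/((-33*42)) - 3433/((-8*25**2)) = (-16 - 44)/(-1386) - 3433/((-8*625)) = -60*(-1/1386) - 3433/(-5000) = 10/231 - 3433*(-1/5000) = 10/231 + 3433/5000 = 843023/1155000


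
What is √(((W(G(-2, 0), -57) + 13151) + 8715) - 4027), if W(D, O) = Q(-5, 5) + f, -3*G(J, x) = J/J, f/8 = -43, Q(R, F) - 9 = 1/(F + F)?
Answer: 9*√21610/10 ≈ 132.30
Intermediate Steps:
Q(R, F) = 9 + 1/(2*F) (Q(R, F) = 9 + 1/(F + F) = 9 + 1/(2*F))
f = -344 (f = 8*(-43) = -344)
G(J, x) = -⅓ (G(J, x) = -J/(3*J) = -⅓*1 = -⅓)
W(D, O) = -3349/10 (W(D, O) = (9 + (½)/5) - 344 = (9 + (½)*(⅕)) - 344 = (9 + ⅒) - 344 = 91/10 - 344 = -3349/10)
√(((W(G(-2, 0), -57) + 13151) + 8715) - 4027) = √(((-3349/10 + 13151) + 8715) - 4027) = √((128161/10 + 8715) - 4027) = √(215311/10 - 4027) = √(175041/10) = 9*√21610/10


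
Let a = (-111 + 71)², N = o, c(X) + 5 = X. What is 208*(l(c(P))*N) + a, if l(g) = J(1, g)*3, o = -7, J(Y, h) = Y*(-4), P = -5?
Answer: 19072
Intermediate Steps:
c(X) = -5 + X
J(Y, h) = -4*Y
l(g) = -12 (l(g) = -4*1*3 = -4*3 = -12)
N = -7
a = 1600 (a = (-40)² = 1600)
208*(l(c(P))*N) + a = 208*(-12*(-7)) + 1600 = 208*84 + 1600 = 17472 + 1600 = 19072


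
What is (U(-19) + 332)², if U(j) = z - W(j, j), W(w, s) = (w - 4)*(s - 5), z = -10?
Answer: 52900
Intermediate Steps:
W(w, s) = (-5 + s)*(-4 + w) (W(w, s) = (-4 + w)*(-5 + s) = (-5 + s)*(-4 + w))
U(j) = -30 - j² + 9*j (U(j) = -10 - (20 - 5*j - 4*j + j*j) = -10 - (20 - 5*j - 4*j + j²) = -10 - (20 + j² - 9*j) = -10 + (-20 - j² + 9*j) = -30 - j² + 9*j)
(U(-19) + 332)² = ((-30 - 1*(-19)² + 9*(-19)) + 332)² = ((-30 - 1*361 - 171) + 332)² = ((-30 - 361 - 171) + 332)² = (-562 + 332)² = (-230)² = 52900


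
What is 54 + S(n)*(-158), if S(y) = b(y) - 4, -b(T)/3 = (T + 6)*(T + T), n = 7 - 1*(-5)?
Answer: 205454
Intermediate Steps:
n = 12 (n = 7 + 5 = 12)
b(T) = -6*T*(6 + T) (b(T) = -3*(T + 6)*(T + T) = -3*(6 + T)*2*T = -6*T*(6 + T))
S(y) = -4 - 6*y*(6 + y) (S(y) = -6*y*(6 + y) - 4 = -4 - 6*y*(6 + y))
54 + S(n)*(-158) = 54 + (-4 - 6*12*(6 + 12))*(-158) = 54 + (-4 - 6*12*18)*(-158) = 54 + (-4 - 1296)*(-158) = 54 - 1300*(-158) = 54 + 205400 = 205454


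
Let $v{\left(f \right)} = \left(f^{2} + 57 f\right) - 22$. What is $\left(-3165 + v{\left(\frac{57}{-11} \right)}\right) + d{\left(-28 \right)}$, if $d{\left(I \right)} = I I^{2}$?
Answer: $- \frac{3074309}{121} \approx -25408.0$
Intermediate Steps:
$d{\left(I \right)} = I^{3}$
$v{\left(f \right)} = -22 + f^{2} + 57 f$
$\left(-3165 + v{\left(\frac{57}{-11} \right)}\right) + d{\left(-28 \right)} = \left(-3165 + \left(-22 + \left(\frac{57}{-11}\right)^{2} + 57 \frac{57}{-11}\right)\right) + \left(-28\right)^{3} = \left(-3165 + \left(-22 + \left(57 \left(- \frac{1}{11}\right)\right)^{2} + 57 \cdot 57 \left(- \frac{1}{11}\right)\right)\right) - 21952 = \left(-3165 + \left(-22 + \left(- \frac{57}{11}\right)^{2} + 57 \left(- \frac{57}{11}\right)\right)\right) - 21952 = \left(-3165 - \frac{35152}{121}\right) - 21952 = - \frac{418117}{121} - 21952 = - \frac{3074309}{121}$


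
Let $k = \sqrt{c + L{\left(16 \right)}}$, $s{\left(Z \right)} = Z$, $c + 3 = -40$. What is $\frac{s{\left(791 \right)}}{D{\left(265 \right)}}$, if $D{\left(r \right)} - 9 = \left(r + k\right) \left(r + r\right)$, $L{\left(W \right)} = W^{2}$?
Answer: $\frac{111103069}{19668898981} - \frac{419230 \sqrt{213}}{19668898981} \approx 0.0053376$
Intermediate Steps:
$c = -43$ ($c = -3 - 40 = -43$)
$k = \sqrt{213}$ ($k = \sqrt{-43 + 16^{2}} = \sqrt{-43 + 256} = \sqrt{213} \approx 14.595$)
$D{\left(r \right)} = 9 + 2 r \left(r + \sqrt{213}\right)$ ($D{\left(r \right)} = 9 + \left(r + \sqrt{213}\right) \left(r + r\right) = 9 + \left(r + \sqrt{213}\right) 2 r = 9 + 2 r \left(r + \sqrt{213}\right)$)
$\frac{s{\left(791 \right)}}{D{\left(265 \right)}} = \frac{791}{9 + 2 \cdot 265^{2} + 2 \cdot 265 \sqrt{213}} = \frac{791}{9 + 2 \cdot 70225 + 530 \sqrt{213}} = \frac{791}{9 + 140450 + 530 \sqrt{213}} = \frac{791}{140459 + 530 \sqrt{213}}$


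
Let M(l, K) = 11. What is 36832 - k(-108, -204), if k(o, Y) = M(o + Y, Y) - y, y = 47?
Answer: 36868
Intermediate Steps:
k(o, Y) = -36 (k(o, Y) = 11 - 1*47 = 11 - 47 = -36)
36832 - k(-108, -204) = 36832 - 1*(-36) = 36832 + 36 = 36868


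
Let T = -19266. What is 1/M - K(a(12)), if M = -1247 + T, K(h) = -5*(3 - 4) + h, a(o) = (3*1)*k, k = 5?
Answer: -410261/20513 ≈ -20.000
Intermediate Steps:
a(o) = 15 (a(o) = (3*1)*5 = 3*5 = 15)
K(h) = 5 + h (K(h) = -5*(-1) + h = 5 + h)
M = -20513 (M = -1247 - 19266 = -20513)
1/M - K(a(12)) = 1/(-20513) - (5 + 15) = -1/20513 - 1*20 = -1/20513 - 20 = -410261/20513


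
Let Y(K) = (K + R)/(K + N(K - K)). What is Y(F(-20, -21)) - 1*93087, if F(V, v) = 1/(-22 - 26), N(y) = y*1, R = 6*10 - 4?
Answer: -95774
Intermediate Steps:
R = 56 (R = 60 - 4 = 56)
N(y) = y
F(V, v) = -1/48 (F(V, v) = 1/(-48) = -1/48)
Y(K) = (56 + K)/K (Y(K) = (K + 56)/(K + (K - K)) = (56 + K)/(K + 0) = (56 + K)/K)
Y(F(-20, -21)) - 1*93087 = (56 - 1/48)/(-1/48) - 1*93087 = -48*2687/48 - 93087 = -2687 - 93087 = -95774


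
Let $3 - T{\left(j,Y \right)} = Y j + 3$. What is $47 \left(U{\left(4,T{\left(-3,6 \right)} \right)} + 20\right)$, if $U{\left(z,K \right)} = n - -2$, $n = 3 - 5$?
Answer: $940$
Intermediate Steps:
$n = -2$
$T{\left(j,Y \right)} = - Y j$ ($T{\left(j,Y \right)} = 3 - \left(Y j + 3\right) = 3 - \left(3 + Y j\right) = - Y j$)
$U{\left(z,K \right)} = 0$ ($U{\left(z,K \right)} = -2 - -2 = -2 + 2 = 0$)
$47 \left(U{\left(4,T{\left(-3,6 \right)} \right)} + 20\right) = 47 \left(0 + 20\right) = 47 \cdot 20 = 940$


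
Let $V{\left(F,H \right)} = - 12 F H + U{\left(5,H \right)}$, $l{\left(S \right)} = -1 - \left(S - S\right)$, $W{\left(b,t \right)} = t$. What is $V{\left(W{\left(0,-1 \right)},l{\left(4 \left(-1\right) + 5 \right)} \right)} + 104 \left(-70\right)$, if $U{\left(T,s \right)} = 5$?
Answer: $-7287$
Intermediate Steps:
$l{\left(S \right)} = -1$ ($l{\left(S \right)} = -1 - 0 = -1 + 0 = -1$)
$V{\left(F,H \right)} = 5 - 12 F H$ ($V{\left(F,H \right)} = - 12 F H + 5 = 5 - 12 F H$)
$V{\left(W{\left(0,-1 \right)},l{\left(4 \left(-1\right) + 5 \right)} \right)} + 104 \left(-70\right) = \left(5 - \left(-12\right) \left(-1\right)\right) + 104 \left(-70\right) = \left(5 - 12\right) - 7280 = -7 - 7280 = -7287$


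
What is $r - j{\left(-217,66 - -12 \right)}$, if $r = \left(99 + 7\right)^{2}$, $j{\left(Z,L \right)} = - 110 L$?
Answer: $19816$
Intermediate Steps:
$r = 11236$ ($r = 106^{2} = 11236$)
$r - j{\left(-217,66 - -12 \right)} = 11236 - - 110 \left(66 - -12\right) = 11236 - - 110 \left(66 + 12\right) = 11236 - \left(-110\right) 78 = 11236 - -8580 = 11236 + 8580 = 19816$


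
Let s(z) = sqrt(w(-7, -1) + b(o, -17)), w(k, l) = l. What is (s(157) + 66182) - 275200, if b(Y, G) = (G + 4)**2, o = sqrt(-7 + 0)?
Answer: -209018 + 2*sqrt(42) ≈ -2.0901e+5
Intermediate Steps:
o = I*sqrt(7) (o = sqrt(-7) = I*sqrt(7) ≈ 2.6458*I)
b(Y, G) = (4 + G)**2
s(z) = 2*sqrt(42) (s(z) = sqrt(-1 + (4 - 17)**2) = sqrt(-1 + (-13)**2) = sqrt(-1 + 169) = sqrt(168) = 2*sqrt(42))
(s(157) + 66182) - 275200 = (2*sqrt(42) + 66182) - 275200 = (66182 + 2*sqrt(42)) - 275200 = -209018 + 2*sqrt(42)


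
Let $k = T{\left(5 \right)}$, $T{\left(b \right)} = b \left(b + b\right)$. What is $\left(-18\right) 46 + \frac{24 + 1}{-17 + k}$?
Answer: $- \frac{27299}{33} \approx -827.24$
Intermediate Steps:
$T{\left(b \right)} = 2 b^{2}$ ($T{\left(b \right)} = b 2 b = 2 b^{2}$)
$k = 50$ ($k = 2 \cdot 5^{2} = 2 \cdot 25 = 50$)
$\left(-18\right) 46 + \frac{24 + 1}{-17 + k} = \left(-18\right) 46 + \frac{24 + 1}{-17 + 50} = -828 + \frac{25}{33} = - \frac{27299}{33}$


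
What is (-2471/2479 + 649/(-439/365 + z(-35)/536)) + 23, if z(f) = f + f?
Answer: -13660499098/29393503 ≈ -464.75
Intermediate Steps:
z(f) = 2*f
(-2471/2479 + 649/(-439/365 + z(-35)/536)) + 23 = (-2471/2479 + 649/(-439/365 + (2*(-35))/536)) + 23 = (-2471*1/2479 + 649/(-439*1/365 - 70*1/536)) + 23 = (-2471/2479 + 649/(-439/365 - 35/268)) + 23 = (-2471/2479 + 649/(-130427/97820)) + 23 = (-2471/2479 + 649*(-97820/130427)) + 23 = (-2471/2479 - 5771380/11857) + 23 = -14336549667/29393503 + 23 = -13660499098/29393503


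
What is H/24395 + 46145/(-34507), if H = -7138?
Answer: -124728931/76527115 ≈ -1.6299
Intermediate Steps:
H/24395 + 46145/(-34507) = -7138/24395 + 46145/(-34507) = -7138*1/24395 + 46145*(-1/34507) = -7138/24395 - 4195/3137 = -124728931/76527115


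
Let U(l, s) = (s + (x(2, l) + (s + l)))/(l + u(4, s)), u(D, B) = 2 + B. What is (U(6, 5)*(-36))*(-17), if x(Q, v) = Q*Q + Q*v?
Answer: 19584/13 ≈ 1506.5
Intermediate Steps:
x(Q, v) = Q² + Q*v
U(l, s) = (4 + 2*s + 3*l)/(2 + l + s) (U(l, s) = (s + (2*(2 + l) + (s + l)))/(l + (2 + s)) = (s + ((4 + 2*l) + (l + s)))/(2 + l + s) = (s + (4 + s + 3*l))/(2 + l + s) = (4 + 2*s + 3*l)/(2 + l + s))
(U(6, 5)*(-36))*(-17) = (((4 + 2*5 + 3*6)/(2 + 6 + 5))*(-36))*(-17) = (((4 + 10 + 18)/13)*(-36))*(-17) = (((1/13)*32)*(-36))*(-17) = ((32/13)*(-36))*(-17) = -1152/13*(-17) = 19584/13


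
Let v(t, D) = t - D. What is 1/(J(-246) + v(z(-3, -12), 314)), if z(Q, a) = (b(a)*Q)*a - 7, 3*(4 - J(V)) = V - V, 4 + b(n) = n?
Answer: -1/893 ≈ -0.0011198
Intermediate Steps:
b(n) = -4 + n
J(V) = 4 (J(V) = 4 - (V - V)/3 = 4 - ⅓*0 = 4 + 0 = 4)
z(Q, a) = -7 + Q*a*(-4 + a) (z(Q, a) = ((-4 + a)*Q)*a - 7 = (Q*(-4 + a))*a - 7 = Q*a*(-4 + a) - 7 = -7 + Q*a*(-4 + a))
1/(J(-246) + v(z(-3, -12), 314)) = 1/(4 + ((-7 - 3*(-12)*(-4 - 12)) - 1*314)) = 1/(4 + ((-7 - 3*(-12)*(-16)) - 314)) = 1/(4 + ((-7 - 576) - 314)) = 1/(4 + (-583 - 314)) = 1/(4 - 897) = 1/(-893) = -1/893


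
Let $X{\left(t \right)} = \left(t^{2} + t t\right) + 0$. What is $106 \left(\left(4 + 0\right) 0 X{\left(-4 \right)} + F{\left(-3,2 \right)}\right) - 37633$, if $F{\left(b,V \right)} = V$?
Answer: $-37421$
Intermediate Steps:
$X{\left(t \right)} = 2 t^{2}$ ($X{\left(t \right)} = \left(t^{2} + t^{2}\right) + 0 = 2 t^{2} + 0 = 2 t^{2}$)
$106 \left(\left(4 + 0\right) 0 X{\left(-4 \right)} + F{\left(-3,2 \right)}\right) - 37633 = 106 \left(\left(4 + 0\right) 0 \cdot 2 \left(-4\right)^{2} + 2\right) - 37633 = 106 \left(4 \cdot 0 \cdot 2 \cdot 16 + 2\right) - 37633 = 106 \left(0 \cdot 32 + 2\right) - 37633 = 106 \left(0 + 2\right) - 37633 = 106 \cdot 2 - 37633 = 212 - 37633 = -37421$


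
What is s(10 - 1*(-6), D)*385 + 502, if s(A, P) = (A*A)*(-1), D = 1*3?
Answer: -98058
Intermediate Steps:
D = 3
s(A, P) = -A² (s(A, P) = A²*(-1) = -A²)
s(10 - 1*(-6), D)*385 + 502 = -(10 - 1*(-6))²*385 + 502 = -(10 + 6)²*385 + 502 = -1*16²*385 + 502 = -1*256*385 + 502 = -256*385 + 502 = -98560 + 502 = -98058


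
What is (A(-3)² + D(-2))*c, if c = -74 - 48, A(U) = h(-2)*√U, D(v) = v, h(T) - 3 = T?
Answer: 610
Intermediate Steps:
h(T) = 3 + T
A(U) = √U (A(U) = (3 - 2)*√U = 1*√U = √U)
c = -122
(A(-3)² + D(-2))*c = ((√(-3))² - 2)*(-122) = ((I*√3)² - 2)*(-122) = (-3 - 2)*(-122) = -5*(-122) = 610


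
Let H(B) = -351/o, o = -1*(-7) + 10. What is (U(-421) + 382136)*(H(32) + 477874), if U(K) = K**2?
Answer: 4544102975139/17 ≈ 2.6730e+11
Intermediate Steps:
o = 17 (o = 7 + 10 = 17)
H(B) = -351/17
(U(-421) + 382136)*(H(32) + 477874) = ((-421)**2 + 382136)*(-351/17 + 477874) = (177241 + 382136)*(8123507/17) = 559377*(8123507/17) = 4544102975139/17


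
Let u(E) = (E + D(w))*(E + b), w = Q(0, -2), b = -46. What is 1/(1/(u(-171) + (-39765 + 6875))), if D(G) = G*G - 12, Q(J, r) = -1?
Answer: 6604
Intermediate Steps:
w = -1
D(G) = -12 + G² (D(G) = G² - 12 = -12 + G²)
u(E) = (-46 + E)*(-11 + E) (u(E) = (E + (-12 + (-1)²))*(E - 46) = (E + (-12 + 1))*(-46 + E) = (E - 11)*(-46 + E) = (-11 + E)*(-46 + E) = (-46 + E)*(-11 + E))
1/(1/(u(-171) + (-39765 + 6875))) = 1/(1/((506 + (-171)² - 57*(-171)) + (-39765 + 6875))) = 1/(1/((506 + 29241 + 9747) - 32890)) = 1/(1/(39494 - 32890)) = 1/(1/6604) = 6604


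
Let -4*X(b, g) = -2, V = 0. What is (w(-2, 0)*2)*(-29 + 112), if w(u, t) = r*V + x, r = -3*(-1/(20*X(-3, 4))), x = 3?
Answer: 498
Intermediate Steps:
X(b, g) = 1/2 (X(b, g) = -1/4*(-2) = 1/2)
r = 3/10 (r = -3/(-5*1/2*4) = -3/((-5/2*4)) = -3/(-10) = -3*(-1/10) = 3/10 ≈ 0.30000)
w(u, t) = 3 (w(u, t) = (3/10)*0 + 3 = 0 + 3 = 3)
(w(-2, 0)*2)*(-29 + 112) = (3*2)*(-29 + 112) = 6*83 = 498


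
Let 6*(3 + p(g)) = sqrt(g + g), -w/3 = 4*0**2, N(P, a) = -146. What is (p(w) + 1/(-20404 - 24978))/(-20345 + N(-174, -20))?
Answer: 136147/929922562 ≈ 0.00014641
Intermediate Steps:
w = 0 (w = -12*0**2 = -12*0 = -3*0 = 0)
p(g) = -3 + sqrt(2)*sqrt(g)/6 (p(g) = -3 + sqrt(g + g)/6 = -3 + sqrt(2*g)/6 = -3 + (sqrt(2)*sqrt(g))/6 = -3 + sqrt(2)*sqrt(g)/6)
(p(w) + 1/(-20404 - 24978))/(-20345 + N(-174, -20)) = ((-3 + sqrt(2)*sqrt(0)/6) + 1/(-20404 - 24978))/(-20345 - 146) = ((-3 + (1/6)*sqrt(2)*0) + 1/(-45382))/(-20491) = ((-3 + 0) - 1/45382)*(-1/20491) = (-3 - 1/45382)*(-1/20491) = -136147/45382*(-1/20491) = 136147/929922562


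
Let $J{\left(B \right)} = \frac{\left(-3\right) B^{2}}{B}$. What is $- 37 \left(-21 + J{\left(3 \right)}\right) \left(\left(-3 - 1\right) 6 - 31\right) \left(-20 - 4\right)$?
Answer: $1465200$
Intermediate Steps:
$J{\left(B \right)} = - 3 B$
$- 37 \left(-21 + J{\left(3 \right)}\right) \left(\left(-3 - 1\right) 6 - 31\right) \left(-20 - 4\right) = - 37 \left(-21 - 9\right) \left(\left(-3 - 1\right) 6 - 31\right) \left(-20 - 4\right) = - 37 \left(-21 - 9\right) \left(\left(-4\right) 6 - 31\right) \left(-20 - 4\right) = - 37 \left(- 30 \left(-24 - 31\right)\right) \left(-24\right) = - 37 \left(\left(-30\right) \left(-55\right)\right) \left(-24\right) = \left(-37\right) 1650 \left(-24\right) = \left(-61050\right) \left(-24\right) = 1465200$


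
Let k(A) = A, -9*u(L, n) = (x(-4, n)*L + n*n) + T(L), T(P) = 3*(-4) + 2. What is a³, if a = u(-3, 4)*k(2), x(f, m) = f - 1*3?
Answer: -216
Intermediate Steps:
T(P) = -10 (T(P) = -12 + 2 = -10)
x(f, m) = -3 + f (x(f, m) = f - 3 = -3 + f)
u(L, n) = 10/9 - n²/9 + 7*L/9 (u(L, n) = -(((-3 - 4)*L + n*n) - 10)/9 = -((-7*L + n²) - 10)/9 = -((n² - 7*L) - 10)/9 = -(-10 + n² - 7*L)/9 = 10/9 - n²/9 + 7*L/9)
a = -6 (a = (10/9 - ⅑*4² + (7/9)*(-3))*2 = (10/9 - ⅑*16 - 7/3)*2 = (10/9 - 16/9 - 7/3)*2 = -3*2 = -6)
a³ = (-6)³ = -216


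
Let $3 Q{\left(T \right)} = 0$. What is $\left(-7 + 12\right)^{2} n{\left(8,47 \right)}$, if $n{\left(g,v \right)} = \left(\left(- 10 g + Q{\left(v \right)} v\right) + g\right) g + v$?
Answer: $-13225$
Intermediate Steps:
$Q{\left(T \right)} = 0$ ($Q{\left(T \right)} = \frac{1}{3} \cdot 0 = 0$)
$n{\left(g,v \right)} = v - 9 g^{2}$ ($n{\left(g,v \right)} = \left(\left(- 10 g + 0 v\right) + g\right) g + v = \left(\left(- 10 g + 0\right) + g\right) g + v = \left(- 10 g + g\right) g + v = - 9 g g + v = - 9 g^{2} + v = v - 9 g^{2}$)
$\left(-7 + 12\right)^{2} n{\left(8,47 \right)} = \left(-7 + 12\right)^{2} \left(47 - 9 \cdot 8^{2}\right) = 5^{2} \left(47 - 576\right) = 25 \left(47 - 576\right) = 25 \left(-529\right) = -13225$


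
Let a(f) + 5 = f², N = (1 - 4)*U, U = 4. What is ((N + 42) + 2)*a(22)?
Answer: 15328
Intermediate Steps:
N = -12 (N = (1 - 4)*4 = -3*4 = -12)
a(f) = -5 + f²
((N + 42) + 2)*a(22) = ((-12 + 42) + 2)*(-5 + 22²) = (30 + 2)*(-5 + 484) = 32*479 = 15328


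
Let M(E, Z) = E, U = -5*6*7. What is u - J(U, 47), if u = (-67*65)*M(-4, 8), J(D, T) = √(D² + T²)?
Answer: 17420 - √46309 ≈ 17205.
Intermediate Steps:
U = -210 (U = -30*7 = -210)
u = 17420 (u = -67*65*(-4) = -4355*(-4) = 17420)
u - J(U, 47) = 17420 - √((-210)² + 47²) = 17420 - √(44100 + 2209) = 17420 - √46309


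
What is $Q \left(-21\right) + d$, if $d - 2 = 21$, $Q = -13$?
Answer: $296$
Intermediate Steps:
$d = 23$ ($d = 2 + 21 = 23$)
$Q \left(-21\right) + d = \left(-13\right) \left(-21\right) + 23 = 273 + 23 = 296$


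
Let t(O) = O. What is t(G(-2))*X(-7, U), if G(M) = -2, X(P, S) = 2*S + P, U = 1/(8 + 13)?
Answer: 290/21 ≈ 13.810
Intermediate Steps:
U = 1/21 ≈ 0.047619
X(P, S) = P + 2*S
t(G(-2))*X(-7, U) = -2*(-7 + 2*(1/21)) = -2*(-7 + 2/21) = -2*(-145/21) = 290/21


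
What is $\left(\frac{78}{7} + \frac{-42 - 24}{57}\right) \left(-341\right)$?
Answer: $- \frac{452848}{133} \approx -3404.9$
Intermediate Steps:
$\left(\frac{78}{7} + \frac{-42 - 24}{57}\right) \left(-341\right) = \left(78 \cdot \frac{1}{7} - \frac{22}{19}\right) \left(-341\right) = \left(\frac{78}{7} - \frac{22}{19}\right) \left(-341\right) = \frac{1328}{133} \left(-341\right) = - \frac{452848}{133}$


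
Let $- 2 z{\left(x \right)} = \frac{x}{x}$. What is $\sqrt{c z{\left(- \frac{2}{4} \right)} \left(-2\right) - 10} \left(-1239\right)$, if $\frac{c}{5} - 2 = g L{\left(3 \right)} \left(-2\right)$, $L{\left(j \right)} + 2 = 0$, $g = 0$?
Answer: $0$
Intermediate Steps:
$L{\left(j \right)} = -2$ ($L{\left(j \right)} = -2 + 0 = -2$)
$c = 10$ ($c = 10 + 5 \cdot 0 \left(-2\right) \left(-2\right) = 10 + 5 \cdot 0 \left(-2\right) = 10 + 5 \cdot 0 = 10 + 0 = 10$)
$z{\left(x \right)} = - \frac{1}{2}$ ($z{\left(x \right)} = - \frac{x \frac{1}{x}}{2} = \left(- \frac{1}{2}\right) 1 = - \frac{1}{2}$)
$\sqrt{c z{\left(- \frac{2}{4} \right)} \left(-2\right) - 10} \left(-1239\right) = \sqrt{10 \left(- \frac{1}{2}\right) \left(-2\right) - 10} \left(-1239\right) = \sqrt{\left(-5\right) \left(-2\right) - 10} \left(-1239\right) = \sqrt{10 - 10} \left(-1239\right) = \sqrt{0} \left(-1239\right) = 0 \left(-1239\right) = 0$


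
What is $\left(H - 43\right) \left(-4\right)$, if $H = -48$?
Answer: $364$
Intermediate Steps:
$\left(H - 43\right) \left(-4\right) = \left(-48 - 43\right) \left(-4\right) = \left(-91\right) \left(-4\right) = 364$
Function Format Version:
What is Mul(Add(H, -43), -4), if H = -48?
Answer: 364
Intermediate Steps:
Mul(Add(H, -43), -4) = Mul(Add(-48, -43), -4) = Mul(-91, -4) = 364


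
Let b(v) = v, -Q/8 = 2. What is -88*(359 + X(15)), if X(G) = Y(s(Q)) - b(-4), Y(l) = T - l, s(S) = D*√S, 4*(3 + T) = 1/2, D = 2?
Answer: -31691 + 704*I ≈ -31691.0 + 704.0*I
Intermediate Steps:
Q = -16 (Q = -8*2 = -16)
T = -23/8 (T = -3 + (1/2)/4 = -3 + (1*(½))/4 = -3 + (¼)*(½) = -3 + ⅛ = -23/8 ≈ -2.8750)
s(S) = 2*√S
Y(l) = -23/8 - l
X(G) = 9/8 - 8*I (X(G) = (-23/8 - 2*√(-16)) - 1*(-4) = (-23/8 - 2*4*I) + 4 = (-23/8 - 8*I) + 4 = 9/8 - 8*I)
-88*(359 + X(15)) = -88*(359 + (9/8 - 8*I)) = -88*(2881/8 - 8*I) = -31691 + 704*I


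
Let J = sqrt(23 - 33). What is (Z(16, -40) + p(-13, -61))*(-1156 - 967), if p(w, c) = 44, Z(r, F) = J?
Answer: -93412 - 2123*I*sqrt(10) ≈ -93412.0 - 6713.5*I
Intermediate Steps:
J = I*sqrt(10) (J = sqrt(-10) = I*sqrt(10) ≈ 3.1623*I)
Z(r, F) = I*sqrt(10)
(Z(16, -40) + p(-13, -61))*(-1156 - 967) = (I*sqrt(10) + 44)*(-1156 - 967) = (44 + I*sqrt(10))*(-2123) = -93412 - 2123*I*sqrt(10)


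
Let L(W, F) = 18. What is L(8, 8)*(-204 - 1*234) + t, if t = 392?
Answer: -7492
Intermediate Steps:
L(8, 8)*(-204 - 1*234) + t = 18*(-204 - 1*234) + 392 = 18*(-204 - 234) + 392 = 18*(-438) + 392 = -7884 + 392 = -7492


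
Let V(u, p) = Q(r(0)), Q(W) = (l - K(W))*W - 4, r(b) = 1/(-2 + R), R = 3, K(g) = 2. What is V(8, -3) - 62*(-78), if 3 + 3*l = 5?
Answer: 14492/3 ≈ 4830.7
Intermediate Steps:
l = ⅔ (l = -1 + (⅓)*5 = -1 + 5/3 = ⅔ ≈ 0.66667)
r(b) = 1 (r(b) = 1/(-2 + 3) = 1/1 = 1)
Q(W) = -4 - 4*W/3 (Q(W) = (⅔ - 1*2)*W - 4 = (⅔ - 2)*W - 4 = -4*W/3 - 4 = -4 - 4*W/3)
V(u, p) = -16/3 (V(u, p) = -4 - 4/3*1 = -4 - 4/3 = -16/3)
V(8, -3) - 62*(-78) = -16/3 - 62*(-78) = -16/3 + 4836 = 14492/3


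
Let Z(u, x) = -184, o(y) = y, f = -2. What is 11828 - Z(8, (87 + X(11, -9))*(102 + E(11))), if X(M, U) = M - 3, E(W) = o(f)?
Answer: 12012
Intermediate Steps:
E(W) = -2
X(M, U) = -3 + M
11828 - Z(8, (87 + X(11, -9))*(102 + E(11))) = 11828 - 1*(-184) = 11828 + 184 = 12012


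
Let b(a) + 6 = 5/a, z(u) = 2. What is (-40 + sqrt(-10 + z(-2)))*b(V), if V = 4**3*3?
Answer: 5735/24 - 1147*I*sqrt(2)/96 ≈ 238.96 - 16.897*I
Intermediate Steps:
V = 192 (V = 64*3 = 192)
b(a) = -6 + 5/a
(-40 + sqrt(-10 + z(-2)))*b(V) = (-40 + sqrt(-10 + 2))*(-6 + 5/192) = (-40 + sqrt(-8))*(-6 + 5*(1/192)) = (-40 + 2*I*sqrt(2))*(-6 + 5/192) = (-40 + 2*I*sqrt(2))*(-1147/192) = 5735/24 - 1147*I*sqrt(2)/96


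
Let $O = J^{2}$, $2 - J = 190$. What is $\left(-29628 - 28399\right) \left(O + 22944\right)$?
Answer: $-3382277776$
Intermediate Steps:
$J = -188$ ($J = 2 - 190 = -188$)
$O = 35344$ ($O = \left(-188\right)^{2} = 35344$)
$\left(-29628 - 28399\right) \left(O + 22944\right) = \left(-29628 - 28399\right) \left(35344 + 22944\right) = \left(-58027\right) 58288 = -3382277776$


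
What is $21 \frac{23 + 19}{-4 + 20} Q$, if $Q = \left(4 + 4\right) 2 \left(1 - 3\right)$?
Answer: $-1764$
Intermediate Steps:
$Q = -32$ ($Q = 8 \cdot 2 \left(-2\right) = 8 \left(-4\right) = -32$)
$21 \frac{23 + 19}{-4 + 20} Q = 21 \frac{23 + 19}{-4 + 20} \left(-32\right) = 21 \cdot \frac{42}{16} \left(-32\right) = 21 \cdot 42 \cdot \frac{1}{16} \left(-32\right) = 21 \cdot \frac{21}{8} \left(-32\right) = \frac{441}{8} \left(-32\right) = -1764$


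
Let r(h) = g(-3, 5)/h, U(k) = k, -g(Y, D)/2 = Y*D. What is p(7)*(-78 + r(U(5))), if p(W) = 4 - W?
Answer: 216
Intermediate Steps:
g(Y, D) = -2*D*Y (g(Y, D) = -2*Y*D = -2*D*Y)
r(h) = 30/h (r(h) = (-2*5*(-3))/h = 30/h)
p(7)*(-78 + r(U(5))) = (4 - 1*7)*(-78 + 30/5) = (4 - 7)*(-78 + 30*(⅕)) = -3*(-78 + 6) = -3*(-72) = 216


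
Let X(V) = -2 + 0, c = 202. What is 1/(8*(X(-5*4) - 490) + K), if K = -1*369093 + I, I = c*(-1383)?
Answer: -1/652395 ≈ -1.5328e-6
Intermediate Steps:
X(V) = -2
I = -279366 (I = 202*(-1383) = -279366)
K = -648459 (K = -1*369093 - 279366 = -369093 - 279366 = -648459)
1/(8*(X(-5*4) - 490) + K) = 1/(8*(-2 - 490) - 648459) = 1/(8*(-492) - 648459) = 1/(-3936 - 648459) = 1/(-652395) = -1/652395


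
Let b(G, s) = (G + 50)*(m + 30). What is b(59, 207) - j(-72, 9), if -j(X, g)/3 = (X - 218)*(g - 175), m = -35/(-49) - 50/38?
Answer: 19634050/133 ≈ 1.4762e+5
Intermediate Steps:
m = -80/133 (m = -35*(-1/49) - 50*1/38 = 5/7 - 25/19 = -80/133 ≈ -0.60150)
j(X, g) = -3*(-218 + X)*(-175 + g) (j(X, g) = -3*(X - 218)*(g - 175) = -3*(-218 + X)*(-175 + g))
b(G, s) = 195500/133 + 3910*G/133 (b(G, s) = (G + 50)*(-80/133 + 30) = (50 + G)*(3910/133) = 195500/133 + 3910*G/133)
b(59, 207) - j(-72, 9) = (195500/133 + (3910/133)*59) - (-114450 + 525*(-72) + 654*9 - 3*(-72)*9) = (195500/133 + 230690/133) - (-114450 - 37800 + 5886 + 1944) = 426190/133 - 1*(-144420) = 426190/133 + 144420 = 19634050/133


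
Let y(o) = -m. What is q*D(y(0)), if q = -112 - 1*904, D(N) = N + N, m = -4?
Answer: -8128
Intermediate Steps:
y(o) = 4 (y(o) = -1*(-4) = 4)
D(N) = 2*N
q = -1016 (q = -112 - 904 = -1016)
q*D(y(0)) = -2032*4 = -1016*8 = -8128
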